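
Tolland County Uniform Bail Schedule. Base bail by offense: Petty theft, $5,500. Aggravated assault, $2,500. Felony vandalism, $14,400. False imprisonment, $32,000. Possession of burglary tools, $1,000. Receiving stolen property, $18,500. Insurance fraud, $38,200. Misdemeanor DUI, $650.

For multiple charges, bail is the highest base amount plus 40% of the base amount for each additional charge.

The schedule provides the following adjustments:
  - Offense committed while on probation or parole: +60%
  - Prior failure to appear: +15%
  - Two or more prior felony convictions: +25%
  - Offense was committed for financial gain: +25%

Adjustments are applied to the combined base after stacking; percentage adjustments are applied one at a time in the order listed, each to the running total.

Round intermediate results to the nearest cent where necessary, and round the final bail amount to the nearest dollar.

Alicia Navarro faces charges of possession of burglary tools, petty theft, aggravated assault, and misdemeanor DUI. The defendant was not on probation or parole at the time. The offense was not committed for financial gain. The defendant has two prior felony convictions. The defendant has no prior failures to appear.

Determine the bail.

Base amounts from the schedule: possession of burglary tools $1,000; petty theft $5,500; aggravated assault $2,500; misdemeanor DUI $650.
Stacking rule: highest base plus 40% of each additional charge. Highest is petty theft at $5,500. Additional: $1,000 × 40% = $400; $2,500 × 40% = $1,000; $650 × 40% = $260. Combined base = $5,500 + $1,660 = $7,160.
Two or more prior felony convictions (+25%): $7,160 × 1.25 = $8,950.

$8,950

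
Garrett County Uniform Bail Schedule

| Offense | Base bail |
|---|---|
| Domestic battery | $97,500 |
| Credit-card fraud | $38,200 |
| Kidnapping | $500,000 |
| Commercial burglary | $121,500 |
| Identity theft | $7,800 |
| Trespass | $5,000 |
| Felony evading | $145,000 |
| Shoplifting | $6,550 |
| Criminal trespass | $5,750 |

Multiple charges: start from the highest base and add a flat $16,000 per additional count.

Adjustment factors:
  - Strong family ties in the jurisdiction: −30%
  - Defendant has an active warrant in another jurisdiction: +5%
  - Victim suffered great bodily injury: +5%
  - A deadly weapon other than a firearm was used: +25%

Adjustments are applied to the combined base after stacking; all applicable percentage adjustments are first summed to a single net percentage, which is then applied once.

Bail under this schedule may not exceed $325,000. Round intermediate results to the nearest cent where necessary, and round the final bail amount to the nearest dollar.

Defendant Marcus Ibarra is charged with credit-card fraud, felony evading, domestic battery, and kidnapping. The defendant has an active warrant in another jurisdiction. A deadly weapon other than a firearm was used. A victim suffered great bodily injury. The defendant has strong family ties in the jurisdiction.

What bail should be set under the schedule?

Base amounts from the schedule: credit-card fraud $38,200; felony evading $145,000; domestic battery $97,500; kidnapping $500,000.
Stacking rule: highest base plus $16,000 per additional charge. Highest is kidnapping at $500,000; 3 additional charges → +$48,000. Combined base = $548,000.
Net percentage adjustment: −30% +5% +5% +25% = +5%. $548,000 × 1.05 = $575,400.
Result $575,400 exceeds the maximum of $325,000; bail is capped at $325,000.

$325,000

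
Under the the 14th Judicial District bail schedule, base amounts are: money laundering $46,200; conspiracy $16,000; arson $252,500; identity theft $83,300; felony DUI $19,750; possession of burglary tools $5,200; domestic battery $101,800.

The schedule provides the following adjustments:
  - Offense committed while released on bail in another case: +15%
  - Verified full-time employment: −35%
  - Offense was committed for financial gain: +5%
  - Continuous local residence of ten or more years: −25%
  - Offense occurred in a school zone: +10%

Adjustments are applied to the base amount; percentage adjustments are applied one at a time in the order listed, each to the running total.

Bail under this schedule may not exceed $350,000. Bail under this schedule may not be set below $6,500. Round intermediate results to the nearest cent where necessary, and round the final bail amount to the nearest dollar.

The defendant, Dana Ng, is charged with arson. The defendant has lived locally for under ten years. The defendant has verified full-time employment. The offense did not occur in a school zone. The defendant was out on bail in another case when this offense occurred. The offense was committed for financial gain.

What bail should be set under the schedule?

$198,181

Base amounts from the schedule: arson $252,500.
Single charge. Combined base = $252,500.
Offense committed while released on bail in another case (+15%): $252,500 × 1.15 = $290,375.
Verified full-time employment (−35%): $290,375 × 0.65 = $188,743.75.
Offense was committed for financial gain (+5%): $188,743.75 × 1.05 = $198,180.94.
$198,180.94 is within the $350,000 maximum.
$198,180.94 is at or above the $6,500 minimum.
Rounded to the nearest dollar: $198,181.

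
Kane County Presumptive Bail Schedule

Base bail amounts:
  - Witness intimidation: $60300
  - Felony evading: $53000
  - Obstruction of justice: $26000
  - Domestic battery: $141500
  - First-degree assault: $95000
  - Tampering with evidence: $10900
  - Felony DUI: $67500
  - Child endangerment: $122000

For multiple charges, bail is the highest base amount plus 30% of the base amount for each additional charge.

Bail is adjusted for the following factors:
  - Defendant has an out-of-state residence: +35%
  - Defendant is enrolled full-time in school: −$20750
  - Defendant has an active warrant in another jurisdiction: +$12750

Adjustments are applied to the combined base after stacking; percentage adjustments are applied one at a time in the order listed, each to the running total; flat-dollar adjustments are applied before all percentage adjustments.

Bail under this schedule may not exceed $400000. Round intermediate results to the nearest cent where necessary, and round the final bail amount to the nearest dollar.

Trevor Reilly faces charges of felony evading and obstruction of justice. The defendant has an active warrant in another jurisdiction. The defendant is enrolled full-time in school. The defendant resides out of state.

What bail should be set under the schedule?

$71280

Base amounts from the schedule: felony evading $53000; obstruction of justice $26000.
Stacking rule: highest base plus 30% of each additional charge. Highest is felony evading at $53000. Additional: $26000 × 30% = $7800. Combined base = $53000 + $7800 = $60800.
Defendant is enrolled full-time in school (−$20750 flat): $60800 − $20750 = $40050.
Defendant has an active warrant in another jurisdiction (+$12750 flat): $40050 + $12750 = $52800.
Defendant has an out-of-state residence (+35%): $52800 × 1.35 = $71280.
$71280 is within the $400000 maximum.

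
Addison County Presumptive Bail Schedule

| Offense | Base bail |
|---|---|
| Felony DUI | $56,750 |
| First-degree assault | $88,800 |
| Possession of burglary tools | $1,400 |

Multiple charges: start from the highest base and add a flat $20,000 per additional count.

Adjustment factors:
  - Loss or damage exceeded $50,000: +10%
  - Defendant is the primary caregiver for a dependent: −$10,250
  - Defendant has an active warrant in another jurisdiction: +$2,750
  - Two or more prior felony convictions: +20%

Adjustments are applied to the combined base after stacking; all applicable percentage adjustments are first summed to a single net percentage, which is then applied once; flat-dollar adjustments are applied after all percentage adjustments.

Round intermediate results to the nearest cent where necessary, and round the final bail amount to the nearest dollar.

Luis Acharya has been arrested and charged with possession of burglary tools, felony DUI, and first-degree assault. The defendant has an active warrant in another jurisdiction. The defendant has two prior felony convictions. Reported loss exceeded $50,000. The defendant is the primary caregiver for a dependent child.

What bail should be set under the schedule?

$159,940

Base amounts from the schedule: possession of burglary tools $1,400; felony DUI $56,750; first-degree assault $88,800.
Stacking rule: highest base plus $20,000 per additional charge. Highest is first-degree assault at $88,800; 2 additional charges → +$40,000. Combined base = $128,800.
Net percentage adjustment: +10% +20% = +30%. $128,800 × 1.3 = $167,440.
Defendant is the primary caregiver for a dependent (−$10,250 flat): $167,440 − $10,250 = $157,190.
Defendant has an active warrant in another jurisdiction (+$2,750 flat): $157,190 + $2,750 = $159,940.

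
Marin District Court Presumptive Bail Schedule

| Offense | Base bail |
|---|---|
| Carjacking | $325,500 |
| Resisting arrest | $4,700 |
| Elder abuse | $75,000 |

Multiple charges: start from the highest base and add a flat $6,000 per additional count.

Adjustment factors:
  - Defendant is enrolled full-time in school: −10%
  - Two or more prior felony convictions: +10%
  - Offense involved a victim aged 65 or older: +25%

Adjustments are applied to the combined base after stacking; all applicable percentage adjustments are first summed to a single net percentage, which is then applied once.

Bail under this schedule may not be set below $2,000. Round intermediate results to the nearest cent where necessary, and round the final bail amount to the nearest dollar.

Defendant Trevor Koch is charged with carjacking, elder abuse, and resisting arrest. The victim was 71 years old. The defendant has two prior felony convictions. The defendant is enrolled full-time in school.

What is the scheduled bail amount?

Base amounts from the schedule: carjacking $325,500; elder abuse $75,000; resisting arrest $4,700.
Stacking rule: highest base plus $6,000 per additional charge. Highest is carjacking at $325,500; 2 additional charges → +$12,000. Combined base = $337,500.
Net percentage adjustment: −10% +10% +25% = +25%. $337,500 × 1.25 = $421,875.
$421,875 is at or above the $2,000 minimum.

$421,875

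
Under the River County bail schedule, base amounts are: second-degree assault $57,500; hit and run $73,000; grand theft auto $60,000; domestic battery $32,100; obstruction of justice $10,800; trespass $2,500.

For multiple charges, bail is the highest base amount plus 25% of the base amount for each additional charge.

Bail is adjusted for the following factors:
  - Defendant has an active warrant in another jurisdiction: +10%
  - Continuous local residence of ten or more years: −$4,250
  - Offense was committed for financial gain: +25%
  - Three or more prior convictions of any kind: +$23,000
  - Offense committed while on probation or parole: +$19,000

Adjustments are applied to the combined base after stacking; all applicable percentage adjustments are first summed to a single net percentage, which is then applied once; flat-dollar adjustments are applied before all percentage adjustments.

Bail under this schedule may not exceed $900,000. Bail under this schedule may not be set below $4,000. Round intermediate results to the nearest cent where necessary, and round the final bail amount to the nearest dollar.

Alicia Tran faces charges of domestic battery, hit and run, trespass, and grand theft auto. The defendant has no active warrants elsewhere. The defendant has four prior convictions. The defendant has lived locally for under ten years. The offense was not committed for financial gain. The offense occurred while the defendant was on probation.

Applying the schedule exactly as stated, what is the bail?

$138,650

Base amounts from the schedule: domestic battery $32,100; hit and run $73,000; trespass $2,500; grand theft auto $60,000.
Stacking rule: highest base plus 25% of each additional charge. Highest is hit and run at $73,000. Additional: $32,100 × 25% = $8,025; $2,500 × 25% = $625; $60,000 × 25% = $15,000. Combined base = $73,000 + $23,650 = $96,650.
Three or more prior convictions of any kind (+$23,000 flat): $96,650 + $23,000 = $119,650.
Offense committed while on probation or parole (+$19,000 flat): $119,650 + $19,000 = $138,650.
$138,650 is within the $900,000 maximum.
$138,650 is at or above the $4,000 minimum.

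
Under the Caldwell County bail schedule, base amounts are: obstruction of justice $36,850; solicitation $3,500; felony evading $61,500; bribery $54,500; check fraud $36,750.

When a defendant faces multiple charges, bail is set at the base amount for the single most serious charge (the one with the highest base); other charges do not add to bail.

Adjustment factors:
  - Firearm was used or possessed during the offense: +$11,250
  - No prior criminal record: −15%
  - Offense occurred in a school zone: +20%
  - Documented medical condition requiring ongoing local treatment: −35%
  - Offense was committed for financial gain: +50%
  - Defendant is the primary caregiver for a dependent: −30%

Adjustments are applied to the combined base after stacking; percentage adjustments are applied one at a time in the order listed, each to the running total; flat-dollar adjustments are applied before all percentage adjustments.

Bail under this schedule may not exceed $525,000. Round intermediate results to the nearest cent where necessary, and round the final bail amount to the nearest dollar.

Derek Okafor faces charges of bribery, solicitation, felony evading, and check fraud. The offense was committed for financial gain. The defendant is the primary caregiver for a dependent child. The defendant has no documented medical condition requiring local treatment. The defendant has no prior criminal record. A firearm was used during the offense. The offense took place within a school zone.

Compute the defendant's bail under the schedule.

Base amounts from the schedule: bribery $54,500; solicitation $3,500; felony evading $61,500; check fraud $36,750.
Stacking rule: use the highest base only. Highest is felony evading at $61,500. Combined base = $61,500.
Firearm was used or possessed during the offense (+$11,250 flat): $61,500 + $11,250 = $72,750.
No prior criminal record (−15%): $72,750 × 0.85 = $61,837.50.
Offense occurred in a school zone (+20%): $61,837.50 × 1.2 = $74,205.
Offense was committed for financial gain (+50%): $74,205 × 1.5 = $111,307.50.
Defendant is the primary caregiver for a dependent (−30%): $111,307.50 × 0.7 = $77,915.25.
$77,915.25 is within the $525,000 maximum.
Rounded to the nearest dollar: $77,915.

$77,915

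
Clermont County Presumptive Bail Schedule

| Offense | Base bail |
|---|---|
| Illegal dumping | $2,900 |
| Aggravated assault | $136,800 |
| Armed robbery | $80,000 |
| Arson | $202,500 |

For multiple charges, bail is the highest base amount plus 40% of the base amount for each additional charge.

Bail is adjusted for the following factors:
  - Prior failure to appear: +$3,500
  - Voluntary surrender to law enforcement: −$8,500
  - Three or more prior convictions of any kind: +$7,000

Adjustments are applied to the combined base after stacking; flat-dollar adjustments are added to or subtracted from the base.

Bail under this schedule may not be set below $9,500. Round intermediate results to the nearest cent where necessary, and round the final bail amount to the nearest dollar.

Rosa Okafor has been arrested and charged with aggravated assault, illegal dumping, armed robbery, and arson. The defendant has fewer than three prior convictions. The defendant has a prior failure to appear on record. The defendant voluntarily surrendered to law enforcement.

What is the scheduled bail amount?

$285,380

Base amounts from the schedule: aggravated assault $136,800; illegal dumping $2,900; armed robbery $80,000; arson $202,500.
Stacking rule: highest base plus 40% of each additional charge. Highest is arson at $202,500. Additional: $136,800 × 40% = $54,720; $2,900 × 40% = $1,160; $80,000 × 40% = $32,000. Combined base = $202,500 + $87,880 = $290,380.
Prior failure to appear (+$3,500 flat): $290,380 + $3,500 = $293,880.
Voluntary surrender to law enforcement (−$8,500 flat): $293,880 − $8,500 = $285,380.
$285,380 is at or above the $9,500 minimum.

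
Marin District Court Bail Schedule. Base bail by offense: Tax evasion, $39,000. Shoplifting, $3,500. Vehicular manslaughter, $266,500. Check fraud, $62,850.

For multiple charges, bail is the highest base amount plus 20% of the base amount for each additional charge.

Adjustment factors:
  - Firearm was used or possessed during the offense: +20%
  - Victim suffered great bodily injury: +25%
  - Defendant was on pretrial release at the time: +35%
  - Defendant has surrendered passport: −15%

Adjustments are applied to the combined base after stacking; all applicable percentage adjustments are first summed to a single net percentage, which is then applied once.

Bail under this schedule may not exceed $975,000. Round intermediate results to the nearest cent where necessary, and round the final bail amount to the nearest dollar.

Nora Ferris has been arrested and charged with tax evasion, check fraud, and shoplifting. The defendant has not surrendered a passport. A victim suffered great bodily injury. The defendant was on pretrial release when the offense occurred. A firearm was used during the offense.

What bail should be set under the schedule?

$128,430

Base amounts from the schedule: tax evasion $39,000; check fraud $62,850; shoplifting $3,500.
Stacking rule: highest base plus 20% of each additional charge. Highest is check fraud at $62,850. Additional: $39,000 × 20% = $7,800; $3,500 × 20% = $700. Combined base = $62,850 + $8,500 = $71,350.
Net percentage adjustment: +20% +25% +35% = +80%. $71,350 × 1.8 = $128,430.
$128,430 is within the $975,000 maximum.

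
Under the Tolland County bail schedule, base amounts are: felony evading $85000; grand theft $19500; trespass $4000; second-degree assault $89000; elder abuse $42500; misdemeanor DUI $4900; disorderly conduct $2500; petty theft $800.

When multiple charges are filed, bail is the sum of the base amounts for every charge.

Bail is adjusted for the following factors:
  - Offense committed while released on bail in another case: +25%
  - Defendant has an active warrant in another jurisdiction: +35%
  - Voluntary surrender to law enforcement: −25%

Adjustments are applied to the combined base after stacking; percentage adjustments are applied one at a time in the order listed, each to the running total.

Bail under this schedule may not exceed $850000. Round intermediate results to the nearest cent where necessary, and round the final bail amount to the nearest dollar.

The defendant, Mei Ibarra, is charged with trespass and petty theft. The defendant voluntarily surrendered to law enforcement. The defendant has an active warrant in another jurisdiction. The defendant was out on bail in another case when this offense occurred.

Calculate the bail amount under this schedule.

$6075

Base amounts from the schedule: trespass $4000; petty theft $800.
Stacking rule: sum of all bases. $4000 + $800 = $4800.
Offense committed while released on bail in another case (+25%): $4800 × 1.25 = $6000.
Defendant has an active warrant in another jurisdiction (+35%): $6000 × 1.35 = $8100.
Voluntary surrender to law enforcement (−25%): $8100 × 0.75 = $6075.
$6075 is within the $850000 maximum.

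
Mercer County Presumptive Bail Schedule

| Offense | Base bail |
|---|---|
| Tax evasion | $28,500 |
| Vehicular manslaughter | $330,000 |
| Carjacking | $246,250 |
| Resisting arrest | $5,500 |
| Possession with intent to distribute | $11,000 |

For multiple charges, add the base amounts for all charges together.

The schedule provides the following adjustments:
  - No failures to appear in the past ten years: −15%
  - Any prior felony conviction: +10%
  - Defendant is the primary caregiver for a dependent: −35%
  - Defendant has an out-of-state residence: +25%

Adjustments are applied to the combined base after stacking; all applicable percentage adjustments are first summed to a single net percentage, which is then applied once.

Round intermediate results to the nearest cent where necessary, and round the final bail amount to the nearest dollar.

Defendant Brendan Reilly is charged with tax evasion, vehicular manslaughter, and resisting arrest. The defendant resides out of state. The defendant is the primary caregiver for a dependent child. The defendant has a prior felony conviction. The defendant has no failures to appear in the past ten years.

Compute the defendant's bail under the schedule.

Base amounts from the schedule: tax evasion $28,500; vehicular manslaughter $330,000; resisting arrest $5,500.
Stacking rule: sum of all bases. $28,500 + $330,000 + $5,500 = $364,000.
Net percentage adjustment: −15% +10% −35% +25% = −15%. $364,000 × 0.85 = $309,400.

$309,400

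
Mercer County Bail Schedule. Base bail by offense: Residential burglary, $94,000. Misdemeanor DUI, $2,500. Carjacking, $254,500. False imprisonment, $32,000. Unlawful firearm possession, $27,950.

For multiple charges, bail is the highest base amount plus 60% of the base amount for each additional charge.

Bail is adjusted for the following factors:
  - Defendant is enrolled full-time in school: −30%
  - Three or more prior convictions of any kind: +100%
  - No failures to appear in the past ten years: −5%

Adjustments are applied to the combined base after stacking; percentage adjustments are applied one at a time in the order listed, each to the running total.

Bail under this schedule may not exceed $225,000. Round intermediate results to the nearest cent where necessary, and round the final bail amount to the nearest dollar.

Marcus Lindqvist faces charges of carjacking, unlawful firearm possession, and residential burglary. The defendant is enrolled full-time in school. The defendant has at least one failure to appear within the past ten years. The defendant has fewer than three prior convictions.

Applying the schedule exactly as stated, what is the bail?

Base amounts from the schedule: carjacking $254,500; unlawful firearm possession $27,950; residential burglary $94,000.
Stacking rule: highest base plus 60% of each additional charge. Highest is carjacking at $254,500. Additional: $27,950 × 60% = $16,770; $94,000 × 60% = $56,400. Combined base = $254,500 + $73,170 = $327,670.
Defendant is enrolled full-time in school (−30%): $327,670 × 0.7 = $229,369.
Result $229,369 exceeds the maximum of $225,000; bail is capped at $225,000.

$225,000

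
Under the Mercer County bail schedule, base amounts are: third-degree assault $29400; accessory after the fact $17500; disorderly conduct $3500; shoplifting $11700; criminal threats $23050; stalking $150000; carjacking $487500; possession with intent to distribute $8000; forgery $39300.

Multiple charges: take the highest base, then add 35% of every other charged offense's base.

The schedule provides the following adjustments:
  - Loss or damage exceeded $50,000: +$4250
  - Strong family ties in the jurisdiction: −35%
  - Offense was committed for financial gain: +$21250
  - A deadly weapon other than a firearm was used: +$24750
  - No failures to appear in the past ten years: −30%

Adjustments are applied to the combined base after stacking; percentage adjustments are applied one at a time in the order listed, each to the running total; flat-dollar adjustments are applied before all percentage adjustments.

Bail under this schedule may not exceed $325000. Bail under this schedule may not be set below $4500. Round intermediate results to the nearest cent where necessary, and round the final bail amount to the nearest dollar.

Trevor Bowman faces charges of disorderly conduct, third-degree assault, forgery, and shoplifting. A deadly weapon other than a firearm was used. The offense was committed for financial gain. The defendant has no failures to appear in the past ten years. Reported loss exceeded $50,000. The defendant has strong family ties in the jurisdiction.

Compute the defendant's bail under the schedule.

$47848

Base amounts from the schedule: disorderly conduct $3500; third-degree assault $29400; forgery $39300; shoplifting $11700.
Stacking rule: highest base plus 35% of each additional charge. Highest is forgery at $39300. Additional: $3500 × 35% = $1225; $29400 × 35% = $10290; $11700 × 35% = $4095. Combined base = $39300 + $15610 = $54910.
Loss or damage exceeded $50,000 (+$4250 flat): $54910 + $4250 = $59160.
Offense was committed for financial gain (+$21250 flat): $59160 + $21250 = $80410.
A deadly weapon other than a firearm was used (+$24750 flat): $80410 + $24750 = $105160.
Strong family ties in the jurisdiction (−35%): $105160 × 0.65 = $68354.
No failures to appear in the past ten years (−30%): $68354 × 0.7 = $47847.80.
$47847.80 is within the $325000 maximum.
$47847.80 is at or above the $4500 minimum.
Rounded to the nearest dollar: $47848.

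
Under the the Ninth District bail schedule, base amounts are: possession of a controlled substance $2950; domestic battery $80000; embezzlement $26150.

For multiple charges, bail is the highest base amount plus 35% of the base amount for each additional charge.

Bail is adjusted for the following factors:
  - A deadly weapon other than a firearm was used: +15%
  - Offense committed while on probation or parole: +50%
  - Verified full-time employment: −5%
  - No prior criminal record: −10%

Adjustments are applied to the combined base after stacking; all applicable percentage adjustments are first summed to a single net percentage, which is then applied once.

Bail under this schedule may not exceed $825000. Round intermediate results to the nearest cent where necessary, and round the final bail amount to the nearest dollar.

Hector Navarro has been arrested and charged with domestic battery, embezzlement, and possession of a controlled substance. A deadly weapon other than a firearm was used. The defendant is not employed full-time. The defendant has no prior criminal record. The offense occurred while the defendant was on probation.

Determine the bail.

$139787

Base amounts from the schedule: domestic battery $80000; embezzlement $26150; possession of a controlled substance $2950.
Stacking rule: highest base plus 35% of each additional charge. Highest is domestic battery at $80000. Additional: $26150 × 35% = $9152.50; $2950 × 35% = $1032.50. Combined base = $80000 + $10185 = $90185.
Net percentage adjustment: +15% +50% −10% = +55%. $90185 × 1.55 = $139786.75.
$139786.75 is within the $825000 maximum.
Rounded to the nearest dollar: $139787.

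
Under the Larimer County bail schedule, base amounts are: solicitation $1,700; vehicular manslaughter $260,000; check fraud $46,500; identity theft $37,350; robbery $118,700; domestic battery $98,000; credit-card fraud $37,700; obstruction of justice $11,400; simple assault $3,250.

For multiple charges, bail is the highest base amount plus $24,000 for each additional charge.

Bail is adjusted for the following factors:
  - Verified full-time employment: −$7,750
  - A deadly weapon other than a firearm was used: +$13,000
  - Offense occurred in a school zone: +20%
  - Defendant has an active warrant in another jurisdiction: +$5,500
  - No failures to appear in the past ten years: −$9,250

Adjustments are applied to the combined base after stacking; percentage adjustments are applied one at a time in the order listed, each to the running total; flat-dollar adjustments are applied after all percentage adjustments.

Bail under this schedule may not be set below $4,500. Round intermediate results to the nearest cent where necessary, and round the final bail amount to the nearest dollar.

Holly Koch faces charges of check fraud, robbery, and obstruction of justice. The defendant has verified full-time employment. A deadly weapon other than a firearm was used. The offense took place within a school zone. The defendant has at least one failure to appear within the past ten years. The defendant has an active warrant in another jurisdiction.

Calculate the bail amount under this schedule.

Base amounts from the schedule: check fraud $46,500; robbery $118,700; obstruction of justice $11,400.
Stacking rule: highest base plus $24,000 per additional charge. Highest is robbery at $118,700; 2 additional charges → +$48,000. Combined base = $166,700.
Offense occurred in a school zone (+20%): $166,700 × 1.2 = $200,040.
Verified full-time employment (−$7,750 flat): $200,040 − $7,750 = $192,290.
A deadly weapon other than a firearm was used (+$13,000 flat): $192,290 + $13,000 = $205,290.
Defendant has an active warrant in another jurisdiction (+$5,500 flat): $205,290 + $5,500 = $210,790.
$210,790 is at or above the $4,500 minimum.

$210,790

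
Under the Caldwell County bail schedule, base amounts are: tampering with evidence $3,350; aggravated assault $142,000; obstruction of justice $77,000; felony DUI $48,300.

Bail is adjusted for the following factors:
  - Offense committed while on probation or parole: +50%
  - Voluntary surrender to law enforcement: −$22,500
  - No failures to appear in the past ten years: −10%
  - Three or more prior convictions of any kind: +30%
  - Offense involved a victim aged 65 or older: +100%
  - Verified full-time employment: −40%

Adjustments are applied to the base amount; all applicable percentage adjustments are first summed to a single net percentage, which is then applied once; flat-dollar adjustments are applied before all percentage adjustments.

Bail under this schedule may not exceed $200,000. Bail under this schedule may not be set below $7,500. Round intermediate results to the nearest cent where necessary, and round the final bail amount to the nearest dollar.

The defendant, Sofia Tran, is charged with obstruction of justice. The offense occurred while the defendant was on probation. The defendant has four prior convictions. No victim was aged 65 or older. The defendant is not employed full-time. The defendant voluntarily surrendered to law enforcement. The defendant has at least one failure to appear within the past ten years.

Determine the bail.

Base amounts from the schedule: obstruction of justice $77,000.
Single charge. Combined base = $77,000.
Voluntary surrender to law enforcement (−$22,500 flat): $77,000 − $22,500 = $54,500.
Net percentage adjustment: +50% +30% = +80%. $54,500 × 1.8 = $98,100.
$98,100 is within the $200,000 maximum.
$98,100 is at or above the $7,500 minimum.

$98,100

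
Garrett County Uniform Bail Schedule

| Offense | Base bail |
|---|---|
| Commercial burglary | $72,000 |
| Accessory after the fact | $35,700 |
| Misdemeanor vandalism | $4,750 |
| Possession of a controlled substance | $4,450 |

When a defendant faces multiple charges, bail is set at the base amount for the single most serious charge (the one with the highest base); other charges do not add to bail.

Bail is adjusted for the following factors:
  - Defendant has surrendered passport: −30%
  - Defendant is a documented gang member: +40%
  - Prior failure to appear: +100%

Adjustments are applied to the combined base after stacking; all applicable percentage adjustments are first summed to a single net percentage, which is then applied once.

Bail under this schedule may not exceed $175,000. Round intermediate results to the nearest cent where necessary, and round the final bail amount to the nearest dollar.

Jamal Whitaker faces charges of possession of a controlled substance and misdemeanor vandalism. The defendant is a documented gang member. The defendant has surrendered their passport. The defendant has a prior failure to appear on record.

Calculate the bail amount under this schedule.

Base amounts from the schedule: possession of a controlled substance $4,450; misdemeanor vandalism $4,750.
Stacking rule: use the highest base only. Highest is misdemeanor vandalism at $4,750. Combined base = $4,750.
Net percentage adjustment: −30% +40% +100% = +110%. $4,750 × 2.1 = $9,975.
$9,975 is within the $175,000 maximum.

$9,975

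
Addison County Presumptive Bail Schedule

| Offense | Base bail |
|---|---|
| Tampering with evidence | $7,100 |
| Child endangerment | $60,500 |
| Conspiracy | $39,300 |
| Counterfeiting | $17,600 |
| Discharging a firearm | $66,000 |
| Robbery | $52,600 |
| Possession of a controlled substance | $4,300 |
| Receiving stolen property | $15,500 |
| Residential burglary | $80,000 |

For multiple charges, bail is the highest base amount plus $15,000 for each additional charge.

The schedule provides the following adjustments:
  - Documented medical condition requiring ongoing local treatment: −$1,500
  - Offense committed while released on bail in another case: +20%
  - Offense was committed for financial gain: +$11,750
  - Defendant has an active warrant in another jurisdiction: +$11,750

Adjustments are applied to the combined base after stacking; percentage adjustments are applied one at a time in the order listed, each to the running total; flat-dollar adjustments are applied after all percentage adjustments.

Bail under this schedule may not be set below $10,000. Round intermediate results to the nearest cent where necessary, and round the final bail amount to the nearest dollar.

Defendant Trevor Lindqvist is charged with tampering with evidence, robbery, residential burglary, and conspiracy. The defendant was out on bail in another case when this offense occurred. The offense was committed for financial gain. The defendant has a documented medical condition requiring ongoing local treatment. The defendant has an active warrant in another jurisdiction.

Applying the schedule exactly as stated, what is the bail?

$172,000

Base amounts from the schedule: tampering with evidence $7,100; robbery $52,600; residential burglary $80,000; conspiracy $39,300.
Stacking rule: highest base plus $15,000 per additional charge. Highest is residential burglary at $80,000; 3 additional charges → +$45,000. Combined base = $125,000.
Offense committed while released on bail in another case (+20%): $125,000 × 1.2 = $150,000.
Documented medical condition requiring ongoing local treatment (−$1,500 flat): $150,000 − $1,500 = $148,500.
Offense was committed for financial gain (+$11,750 flat): $148,500 + $11,750 = $160,250.
Defendant has an active warrant in another jurisdiction (+$11,750 flat): $160,250 + $11,750 = $172,000.
$172,000 is at or above the $10,000 minimum.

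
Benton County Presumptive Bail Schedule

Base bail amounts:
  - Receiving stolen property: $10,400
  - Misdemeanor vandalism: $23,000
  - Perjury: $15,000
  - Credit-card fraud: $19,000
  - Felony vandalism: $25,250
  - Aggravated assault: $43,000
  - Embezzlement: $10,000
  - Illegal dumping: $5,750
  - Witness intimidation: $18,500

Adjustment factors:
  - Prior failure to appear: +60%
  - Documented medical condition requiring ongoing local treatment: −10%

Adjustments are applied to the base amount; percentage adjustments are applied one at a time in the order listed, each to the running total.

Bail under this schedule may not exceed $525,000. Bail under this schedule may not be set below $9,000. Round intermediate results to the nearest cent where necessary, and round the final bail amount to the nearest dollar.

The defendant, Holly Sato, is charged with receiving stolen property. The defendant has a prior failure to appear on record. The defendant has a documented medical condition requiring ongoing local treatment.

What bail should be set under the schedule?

Base amounts from the schedule: receiving stolen property $10,400.
Single charge. Combined base = $10,400.
Prior failure to appear (+60%): $10,400 × 1.6 = $16,640.
Documented medical condition requiring ongoing local treatment (−10%): $16,640 × 0.9 = $14,976.
$14,976 is within the $525,000 maximum.
$14,976 is at or above the $9,000 minimum.

$14,976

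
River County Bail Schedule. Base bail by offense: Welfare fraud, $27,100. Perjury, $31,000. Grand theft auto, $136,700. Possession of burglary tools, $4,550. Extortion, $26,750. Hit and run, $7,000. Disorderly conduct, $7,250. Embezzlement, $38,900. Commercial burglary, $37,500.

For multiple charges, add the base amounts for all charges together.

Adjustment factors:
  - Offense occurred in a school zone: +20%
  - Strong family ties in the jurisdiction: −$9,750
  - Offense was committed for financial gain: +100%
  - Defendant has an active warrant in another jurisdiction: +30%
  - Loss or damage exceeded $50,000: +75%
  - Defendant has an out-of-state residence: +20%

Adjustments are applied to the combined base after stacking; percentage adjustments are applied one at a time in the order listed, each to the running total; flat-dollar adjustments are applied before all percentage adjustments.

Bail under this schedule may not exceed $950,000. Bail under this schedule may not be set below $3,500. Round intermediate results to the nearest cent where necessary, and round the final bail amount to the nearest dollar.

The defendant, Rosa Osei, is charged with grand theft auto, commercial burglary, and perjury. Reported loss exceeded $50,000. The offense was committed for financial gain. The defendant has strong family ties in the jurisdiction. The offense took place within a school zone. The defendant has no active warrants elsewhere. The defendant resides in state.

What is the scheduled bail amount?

$820,890

Base amounts from the schedule: grand theft auto $136,700; commercial burglary $37,500; perjury $31,000.
Stacking rule: sum of all bases. $136,700 + $37,500 + $31,000 = $205,200.
Strong family ties in the jurisdiction (−$9,750 flat): $205,200 − $9,750 = $195,450.
Offense occurred in a school zone (+20%): $195,450 × 1.2 = $234,540.
Offense was committed for financial gain (+100%): $234,540 × 2 = $469,080.
Loss or damage exceeded $50,000 (+75%): $469,080 × 1.75 = $820,890.
$820,890 is within the $950,000 maximum.
$820,890 is at or above the $3,500 minimum.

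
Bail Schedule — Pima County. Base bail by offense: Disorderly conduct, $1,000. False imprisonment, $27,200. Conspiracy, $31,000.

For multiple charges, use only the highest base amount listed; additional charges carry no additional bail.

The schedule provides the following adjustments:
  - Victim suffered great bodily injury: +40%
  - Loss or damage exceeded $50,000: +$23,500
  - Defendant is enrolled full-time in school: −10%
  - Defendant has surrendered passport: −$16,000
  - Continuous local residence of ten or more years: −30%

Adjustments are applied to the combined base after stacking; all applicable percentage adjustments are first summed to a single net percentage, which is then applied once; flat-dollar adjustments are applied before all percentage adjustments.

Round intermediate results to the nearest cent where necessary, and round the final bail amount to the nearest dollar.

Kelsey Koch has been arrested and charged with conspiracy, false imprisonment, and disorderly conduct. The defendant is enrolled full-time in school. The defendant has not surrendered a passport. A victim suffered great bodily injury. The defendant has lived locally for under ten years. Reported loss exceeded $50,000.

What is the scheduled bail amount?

$70,850

Base amounts from the schedule: conspiracy $31,000; false imprisonment $27,200; disorderly conduct $1,000.
Stacking rule: use the highest base only. Highest is conspiracy at $31,000. Combined base = $31,000.
Loss or damage exceeded $50,000 (+$23,500 flat): $31,000 + $23,500 = $54,500.
Net percentage adjustment: +40% −10% = +30%. $54,500 × 1.3 = $70,850.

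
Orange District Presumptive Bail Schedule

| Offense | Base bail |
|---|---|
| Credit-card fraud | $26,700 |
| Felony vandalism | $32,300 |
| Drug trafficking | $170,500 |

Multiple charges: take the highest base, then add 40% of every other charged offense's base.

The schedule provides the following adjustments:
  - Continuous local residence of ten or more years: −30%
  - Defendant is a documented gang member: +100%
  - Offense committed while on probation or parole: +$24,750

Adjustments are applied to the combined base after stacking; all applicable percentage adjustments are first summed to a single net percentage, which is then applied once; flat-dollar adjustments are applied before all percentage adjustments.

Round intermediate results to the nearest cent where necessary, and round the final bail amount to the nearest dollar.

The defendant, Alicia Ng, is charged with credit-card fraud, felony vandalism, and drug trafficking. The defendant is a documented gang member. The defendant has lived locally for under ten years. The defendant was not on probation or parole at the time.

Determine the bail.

$388,200

Base amounts from the schedule: credit-card fraud $26,700; felony vandalism $32,300; drug trafficking $170,500.
Stacking rule: highest base plus 40% of each additional charge. Highest is drug trafficking at $170,500. Additional: $26,700 × 40% = $10,680; $32,300 × 40% = $12,920. Combined base = $170,500 + $23,600 = $194,100.
Defendant is a documented gang member (+100%): $194,100 × 2 = $388,200.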